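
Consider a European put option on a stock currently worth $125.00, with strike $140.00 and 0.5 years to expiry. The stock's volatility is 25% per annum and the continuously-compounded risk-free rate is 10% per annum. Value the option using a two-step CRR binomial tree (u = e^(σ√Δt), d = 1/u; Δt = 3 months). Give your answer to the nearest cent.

$14.50

CRR parameters: u = e^(σ√Δt) = e^(0.25·√0.25) = 1.1331, d = 1/u = 0.8825
Per-period rate: rΔt = 0.1·0.25 = 0.025, so R = e^0.025 = 1.0253
Risk-neutral probability p = (e^0.025 − 0.8825)/(1.1331 − 0.8825) = 0.1428/0.2507 = 0.5698
Terminal stock prices: S_uu = 160.5, S_ud = 125, S_dd = 97.35
Terminal payoffs (K − S): max(-20.5, 0) = 0, max(15, 0) = 15, max(42.65, 0) = 42.65
Node u (S = 141.6): V_u = e^(−0.025)·[0.5698·0.0000 + 0.4302·15.0000] = 6.2939
Node d (S = 110.3): V_d = e^(−0.025)·[0.5698·15.0000 + 0.4302·42.6499] = 26.2313
Node 0 (S = 125): V_0 = e^(−0.025)·[0.5698·6.2939 + 0.4302·26.2313] = 14.5040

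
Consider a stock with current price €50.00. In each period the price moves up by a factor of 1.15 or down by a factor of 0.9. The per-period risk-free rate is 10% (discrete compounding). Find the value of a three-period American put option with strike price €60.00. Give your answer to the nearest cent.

€10.00

Risk-neutral probability p = (1 + 0.1 − 0.9)/(1.15 − 0.9) = 0.2000/0.2500 = 0.8000
Terminal stock prices: S_uuu = 76.04, S_uud = 59.51, S_udd = 46.57, S_ddd = 36.45
Terminal payoffs (K − S): max(-16.04, 0) = 0, max(0.4875, 0) = 0.4875, max(13.43, 0) = 13.43, max(23.55, 0) = 23.55
Node uu (S = 66.12): continuation = 1/1.1·[0.8000·0.0000 + 0.2000·0.4875] = 0.0886; exercise value = 0.0000 ≤ continuation, so V_uu = 0.0886
Node ud (S = 51.75): continuation = 1/1.1·[0.8000·0.4875 + 0.2000·13.4250] = 2.7955; exercise value = 8.2500 > continuation, so V_ud = 8.2500 (exercise)
Node dd (S = 40.5): continuation = 1/1.1·[0.8000·13.4250 + 0.2000·23.5500] = 14.0455; exercise value = 19.5000 > continuation, so V_dd = 19.5000 (exercise)
Node u (S = 57.5): continuation = 1/1.1·[0.8000·0.0886 + 0.2000·8.2500] = 1.5645; exercise value = 2.5000 > continuation, so V_u = 2.5000 (exercise)
Node d (S = 45): continuation = 1/1.1·[0.8000·8.2500 + 0.2000·19.5000] = 9.5455; exercise value = 15.0000 > continuation, so V_d = 15.0000 (exercise)
Node 0 (S = 50): continuation = 1/1.1·[0.8000·2.5000 + 0.2000·15.0000] = 4.5455; exercise value = 10.0000 > continuation, so V_0 = 10.0000 (exercise)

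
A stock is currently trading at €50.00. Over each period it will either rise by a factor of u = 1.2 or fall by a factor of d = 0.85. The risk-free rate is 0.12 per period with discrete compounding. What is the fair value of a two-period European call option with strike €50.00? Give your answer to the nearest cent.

Risk-neutral probability p = (1 + 0.12 − 0.85)/(1.2 − 0.85) = 0.2700/0.3500 = 0.7714
Terminal stock prices: S_uu = 72, S_ud = 51, S_dd = 36.12
Terminal payoffs (S − K): max(22, 0) = 22, max(1, 0) = 1, max(-13.88, 0) = 0
Node u (S = 60): V_u = 1/1.12·[0.7714·22.0000 + 0.2286·1.0000] = 15.3571
Node d (S = 42.5): V_d = 1/1.12·[0.7714·1.0000 + 0.2286·0.0000] = 0.6888
Node 0 (S = 50): V_0 = 1/1.12·[0.7714·15.3571 + 0.2286·0.6888] = 10.7182

€10.72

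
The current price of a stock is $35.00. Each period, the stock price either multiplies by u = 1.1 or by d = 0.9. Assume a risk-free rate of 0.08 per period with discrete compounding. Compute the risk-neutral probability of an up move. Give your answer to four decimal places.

Risk-neutral probability p = (1 + 0.08 − 0.9)/(1.1 − 0.9) = 0.1800/0.2000 = 0.9000

p = 0.9000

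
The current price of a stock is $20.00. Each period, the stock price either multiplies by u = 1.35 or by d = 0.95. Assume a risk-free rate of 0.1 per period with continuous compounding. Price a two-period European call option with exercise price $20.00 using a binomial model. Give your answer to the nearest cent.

$4.22

Risk-neutral probability p = (e^0.1 − 0.95)/(1.35 − 0.95) = 0.1552/0.4000 = 0.3879
Terminal stock prices: S_uu = 36.45, S_ud = 25.65, S_dd = 18.05
Terminal payoffs (S − K): max(16.45, 0) = 16.45, max(5.65, 0) = 5.65, max(-1.95, 0) = 0
Node u (S = 27): V_u = e^(−0.1)·[0.3879·16.4500 + 0.6121·5.6500] = 8.9033
Node d (S = 19): V_d = e^(−0.1)·[0.3879·5.6500 + 0.6121·0.0000] = 1.9832
Node 0 (S = 20): V_0 = e^(−0.1)·[0.3879·8.9033 + 0.6121·1.9832] = 4.2235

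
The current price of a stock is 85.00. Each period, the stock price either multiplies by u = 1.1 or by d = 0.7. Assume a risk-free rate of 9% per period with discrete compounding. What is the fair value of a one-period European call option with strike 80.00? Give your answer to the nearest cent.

12.08

Risk-neutral probability p = (1 + 0.09 − 0.7)/(1.1 − 0.7) = 0.3900/0.4000 = 0.9750
Terminal stock prices: S_u = 93.5, S_d = 59.5
Terminal payoffs (S − K): max(13.5, 0) = 13.5, max(-20.5, 0) = 0
Node 0 (S = 85): V_0 = 1/1.09·[0.9750·13.5000 + 0.0250·0.0000] = 12.0757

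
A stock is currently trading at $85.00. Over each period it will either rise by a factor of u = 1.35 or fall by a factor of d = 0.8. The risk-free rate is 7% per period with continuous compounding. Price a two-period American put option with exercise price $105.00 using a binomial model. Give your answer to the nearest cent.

Risk-neutral probability p = (e^0.07 − 0.8)/(1.35 − 0.8) = 0.2725/0.5500 = 0.4955
Terminal stock prices: S_uu = 154.9, S_ud = 91.8, S_dd = 54.4
Terminal payoffs (K − S): max(-49.91, 0) = 0, max(13.2, 0) = 13.2, max(50.6, 0) = 50.6
Node u (S = 114.8): continuation = e^(−0.07)·[0.4955·0.0000 + 0.5045·13.2000] = 6.2096; exercise value = 0.0000 ≤ continuation, so V_u = 6.2096
Node d (S = 68): continuation = e^(−0.07)·[0.4955·13.2000 + 0.5045·50.6000] = 29.9014; exercise value = 37.0000 > continuation, so V_d = 37.0000 (exercise)
Node 0 (S = 85): continuation = e^(−0.07)·[0.4955·6.2096 + 0.5045·37.0000] = 20.2742; exercise value = 20.0000 ≤ continuation, so V_0 = 20.2742

$20.27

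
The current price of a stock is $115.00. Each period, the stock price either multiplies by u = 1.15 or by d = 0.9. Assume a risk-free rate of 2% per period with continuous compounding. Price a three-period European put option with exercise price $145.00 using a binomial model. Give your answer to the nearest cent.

Risk-neutral probability p = (e^0.02 − 0.9)/(1.15 − 0.9) = 0.1202/0.2500 = 0.4808
Terminal stock prices: S_uuu = 174.9, S_uud = 136.9, S_udd = 107.1, S_ddd = 83.84
Terminal payoffs (K − S): max(-29.9, 0) = 0, max(8.121, 0) = 8.121, max(37.88, 0) = 37.88, max(61.16, 0) = 61.16
Node uu (S = 152.1): V_uu = e^(−0.02)·[0.4808·0.0000 + 0.5192·8.1213] = 4.1330
Node ud (S = 119): V_ud = e^(−0.02)·[0.4808·8.1213 + 0.5192·37.8775] = 23.1038
Node dd (S = 93.15): V_dd = e^(−0.02)·[0.4808·37.8775 + 0.5192·61.1650] = 48.9788
Node u (S = 132.2): V_u = e^(−0.02)·[0.4808·4.1330 + 0.5192·23.1038] = 13.7057
Node d (S = 103.5): V_d = e^(−0.02)·[0.4808·23.1038 + 0.5192·48.9788] = 35.8145
Node 0 (S = 115): V_0 = e^(−0.02)·[0.4808·13.7057 + 0.5192·35.8145] = 24.6858

$24.69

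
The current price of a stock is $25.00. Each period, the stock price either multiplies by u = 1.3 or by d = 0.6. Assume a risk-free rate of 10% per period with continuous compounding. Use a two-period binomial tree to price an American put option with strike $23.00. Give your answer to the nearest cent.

$2.59

Risk-neutral probability p = (e^0.1 − 0.6)/(1.3 − 0.6) = 0.5052/0.7000 = 0.7217
Terminal stock prices: S_uu = 42.25, S_ud = 19.5, S_dd = 9
Terminal payoffs (K − S): max(-19.25, 0) = 0, max(3.5, 0) = 3.5, max(14, 0) = 14
Node u (S = 32.5): continuation = e^(−0.1)·[0.7217·0.0000 + 0.2783·3.5000] = 0.8814; exercise value = 0.0000 ≤ continuation, so V_u = 0.8814
Node d (S = 15): continuation = e^(−0.1)·[0.7217·3.5000 + 0.2783·14.0000] = 5.8113; exercise value = 8.0000 > continuation, so V_d = 8.0000 (exercise)
Node 0 (S = 25): continuation = e^(−0.1)·[0.7217·0.8814 + 0.2783·8.0000] = 2.5903; exercise value = 0.0000 ≤ continuation, so V_0 = 2.5903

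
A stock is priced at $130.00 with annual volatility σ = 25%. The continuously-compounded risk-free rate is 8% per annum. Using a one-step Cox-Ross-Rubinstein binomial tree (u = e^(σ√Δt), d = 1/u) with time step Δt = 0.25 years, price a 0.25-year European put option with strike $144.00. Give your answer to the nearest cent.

CRR parameters: u = e^(σ√Δt) = e^(0.25·√0.25) = 1.1331, d = 1/u = 0.8825
Per-period rate: rΔt = 0.08·0.25 = 0.02, so R = e^0.02 = 1.0202
Risk-neutral probability p = (e^0.02 − 0.8825)/(1.1331 − 0.8825) = 0.1377/0.2507 = 0.5494
Terminal stock prices: S_u = 147.3, S_d = 114.7
Terminal payoffs (K − S): max(-3.309, 0) = 0, max(29.28, 0) = 29.28
Node 0 (S = 130): V_0 = e^(−0.02)·[0.5494·0.0000 + 0.4506·29.2754] = 12.9307

$12.93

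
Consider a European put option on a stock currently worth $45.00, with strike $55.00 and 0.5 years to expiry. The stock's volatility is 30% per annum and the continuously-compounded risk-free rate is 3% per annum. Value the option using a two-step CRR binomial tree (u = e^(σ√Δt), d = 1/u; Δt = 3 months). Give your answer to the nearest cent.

$10.53

CRR parameters: u = e^(σ√Δt) = e^(0.3·√0.25) = 1.1618, d = 1/u = 0.8607
Per-period rate: rΔt = 0.03·0.25 = 0.0075, so R = e^0.0075 = 1.0075
Risk-neutral probability p = (e^0.0075 − 0.8607)/(1.1618 − 0.8607) = 0.1468/0.3011 = 0.4876
Terminal stock prices: S_uu = 60.74, S_ud = 45, S_dd = 33.34
Terminal payoffs (K − S): max(-5.744, 0) = 0, max(10, 0) = 10, max(21.66, 0) = 21.66
Node u (S = 52.28): V_u = e^(−0.0075)·[0.4876·0.0000 + 0.5124·10.0000] = 5.0860
Node d (S = 38.73): V_d = e^(−0.0075)·[0.4876·10.0000 + 0.5124·21.6632] = 15.8572
Node 0 (S = 45): V_0 = e^(−0.0075)·[0.4876·5.0860 + 0.5124·15.8572] = 10.5262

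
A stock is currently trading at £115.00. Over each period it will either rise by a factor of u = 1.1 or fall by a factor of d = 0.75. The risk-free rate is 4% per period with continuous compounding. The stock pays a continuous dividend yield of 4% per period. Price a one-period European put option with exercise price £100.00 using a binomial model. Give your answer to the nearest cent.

£3.77

Per-period risk-free factor R = e^0.04 = 1.0408; dividend-adjusted growth = e^(0.04−0.04) = 1.0000.
Risk-neutral probability p = (1.0000 − 0.75)/(1.1 − 0.75) = 0.2500/0.3500 = 0.7143
Terminal stock prices: S_u = 126.5, S_d = 86.25
Terminal payoffs (K − S): max(-26.5, 0) = 0, max(13.75, 0) = 13.75
Node 0 (S = 115): V_0 = e^(−0.04)·[0.7143·0.0000 + 0.2857·13.7500] = 3.7745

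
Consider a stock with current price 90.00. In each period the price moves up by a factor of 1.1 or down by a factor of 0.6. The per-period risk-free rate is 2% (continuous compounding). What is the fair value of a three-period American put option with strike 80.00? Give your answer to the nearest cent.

8.28

Risk-neutral probability p = (e^0.02 − 0.6)/(1.1 − 0.6) = 0.4202/0.5000 = 0.8404
Terminal stock prices: S_uuu = 119.8, S_uud = 65.34, S_udd = 35.64, S_ddd = 19.44
Terminal payoffs (K − S): max(-39.79, 0) = 0, max(14.66, 0) = 14.66, max(44.36, 0) = 44.36, max(60.56, 0) = 60.56
Node uu (S = 108.9): continuation = e^(−0.02)·[0.8404·0.0000 + 0.1596·14.6600] = 2.2934; exercise value = 0.0000 ≤ continuation, so V_uu = 2.2934
Node ud (S = 59.4): continuation = e^(−0.02)·[0.8404·14.6600 + 0.1596·44.3600] = 19.0159; exercise value = 20.6000 > continuation, so V_ud = 20.6000 (exercise)
Node dd (S = 32.4): continuation = e^(−0.02)·[0.8404·44.3600 + 0.1596·60.5600] = 46.0159; exercise value = 47.6000 > continuation, so V_dd = 47.6000 (exercise)
Node u (S = 99): continuation = e^(−0.02)·[0.8404·2.2934 + 0.1596·20.6000] = 5.1118; exercise value = 0.0000 ≤ continuation, so V_u = 5.1118
Node d (S = 54): continuation = e^(−0.02)·[0.8404·20.6000 + 0.1596·47.6000] = 24.4159; exercise value = 26.0000 > continuation, so V_d = 26.0000 (exercise)
Node 0 (S = 90): continuation = e^(−0.02)·[0.8404·5.1118 + 0.1596·26.0000] = 8.2783; exercise value = 0.0000 ≤ continuation, so V_0 = 8.2783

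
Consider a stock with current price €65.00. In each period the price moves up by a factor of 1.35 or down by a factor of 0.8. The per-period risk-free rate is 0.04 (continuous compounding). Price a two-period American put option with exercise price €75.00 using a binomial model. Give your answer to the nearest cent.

Risk-neutral probability p = (e^0.04 − 0.8)/(1.35 − 0.8) = 0.2408/0.5500 = 0.4378
Terminal stock prices: S_uu = 118.5, S_ud = 70.2, S_dd = 41.6
Terminal payoffs (K − S): max(-43.46, 0) = 0, max(4.8, 0) = 4.8, max(33.4, 0) = 33.4
Node u (S = 87.75): continuation = e^(−0.04)·[0.4378·0.0000 + 0.5622·4.8000] = 2.5926; exercise value = 0.0000 ≤ continuation, so V_u = 2.5926
Node d (S = 52): continuation = e^(−0.04)·[0.4378·4.8000 + 0.5622·33.4000] = 20.0592; exercise value = 23.0000 > continuation, so V_d = 23.0000 (exercise)
Node 0 (S = 65): continuation = e^(−0.04)·[0.4378·2.5926 + 0.5622·23.0000] = 13.5134; exercise value = 10.0000 ≤ continuation, so V_0 = 13.5134

€13.51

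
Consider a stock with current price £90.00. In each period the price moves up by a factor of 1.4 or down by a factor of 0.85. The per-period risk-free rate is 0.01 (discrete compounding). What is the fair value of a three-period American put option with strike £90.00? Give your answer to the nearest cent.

Risk-neutral probability p = (1 + 0.01 − 0.85)/(1.4 − 0.85) = 0.1600/0.5500 = 0.2909
Terminal stock prices: S_uuu = 247, S_uud = 149.9, S_udd = 91.03, S_ddd = 55.27
Terminal payoffs (K − S): max(-157, 0) = 0, max(-59.94, 0) = 0, max(-1.035, 0) = 0, max(34.73, 0) = 34.73
Node uu (S = 176.4): continuation = 1/1.01·[0.2909·0.0000 + 0.7091·0.0000] = 0.0000; exercise value = 0.0000 ≤ continuation, so V_uu = 0.0000
Node ud (S = 107.1): continuation = 1/1.01·[0.2909·0.0000 + 0.7091·0.0000] = 0.0000; exercise value = 0.0000 ≤ continuation, so V_ud = 0.0000
Node dd (S = 65.02): continuation = 1/1.01·[0.2909·0.0000 + 0.7091·34.7288] = 24.3820; exercise value = 24.9750 > continuation, so V_dd = 24.9750 (exercise)
Node u (S = 126): continuation = 1/1.01·[0.2909·0.0000 + 0.7091·0.0000] = 0.0000; exercise value = 0.0000 ≤ continuation, so V_u = 0.0000
Node d (S = 76.5): continuation = 1/1.01·[0.2909·0.0000 + 0.7091·24.9750] = 17.5342; exercise value = 13.5000 ≤ continuation, so V_d = 17.5342
Node 0 (S = 90): continuation = 1/1.01·[0.2909·0.0000 + 0.7091·17.5342] = 12.3102; exercise value = 0.0000 ≤ continuation, so V_0 = 12.3102

£12.31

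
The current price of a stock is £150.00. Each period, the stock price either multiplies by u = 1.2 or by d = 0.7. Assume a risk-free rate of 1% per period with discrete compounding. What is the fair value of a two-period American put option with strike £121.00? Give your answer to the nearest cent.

£6.72

Risk-neutral probability p = (1 + 0.01 − 0.7)/(1.2 − 0.7) = 0.3100/0.5000 = 0.6200
Terminal stock prices: S_uu = 216, S_ud = 126, S_dd = 73.5
Terminal payoffs (K − S): max(-95, 0) = 0, max(-5, 0) = 0, max(47.5, 0) = 47.5
Node u (S = 180): continuation = 1/1.01·[0.6200·0.0000 + 0.3800·0.0000] = 0.0000; exercise value = 0.0000 ≤ continuation, so V_u = 0.0000
Node d (S = 105): continuation = 1/1.01·[0.6200·0.0000 + 0.3800·47.5000] = 17.8713; exercise value = 16.0000 ≤ continuation, so V_d = 17.8713
Node 0 (S = 150): continuation = 1/1.01·[0.6200·0.0000 + 0.3800·17.8713] = 6.7239; exercise value = 0.0000 ≤ continuation, so V_0 = 6.7239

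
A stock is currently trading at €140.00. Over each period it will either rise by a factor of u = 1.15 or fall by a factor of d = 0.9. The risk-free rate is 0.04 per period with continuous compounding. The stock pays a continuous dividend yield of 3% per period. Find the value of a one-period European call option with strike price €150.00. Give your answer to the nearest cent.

Per-period risk-free factor R = e^0.04 = 1.0408; dividend-adjusted growth = e^(0.04−0.03) = 1.0101.
Risk-neutral probability p = (1.0101 − 0.9)/(1.15 − 0.9) = 0.1101/0.2500 = 0.4402
Terminal stock prices: S_u = 161, S_d = 126
Terminal payoffs (S − K): max(11, 0) = 11, max(-24, 0) = 0
Node 0 (S = 140): V_0 = e^(−0.04)·[0.4402·11.0000 + 0.5598·0.0000] = 4.6523

€4.65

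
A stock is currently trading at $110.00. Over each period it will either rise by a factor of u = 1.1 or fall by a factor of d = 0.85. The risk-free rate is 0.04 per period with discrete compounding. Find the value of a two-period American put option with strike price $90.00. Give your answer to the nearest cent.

$0.56

Risk-neutral probability p = (1 + 0.04 − 0.85)/(1.1 − 0.85) = 0.1900/0.2500 = 0.7600
Terminal stock prices: S_uu = 133.1, S_ud = 102.9, S_dd = 79.47
Terminal payoffs (K − S): max(-43.1, 0) = 0, max(-12.85, 0) = 0, max(10.53, 0) = 10.53
Node u (S = 121): continuation = 1/1.04·[0.7600·0.0000 + 0.2400·0.0000] = 0.0000; exercise value = 0.0000 ≤ continuation, so V_u = 0.0000
Node d (S = 93.5): continuation = 1/1.04·[0.7600·0.0000 + 0.2400·10.5250] = 2.4288; exercise value = 0.0000 ≤ continuation, so V_d = 2.4288
Node 0 (S = 110): continuation = 1/1.04·[0.7600·0.0000 + 0.2400·2.4288] = 0.5605; exercise value = 0.0000 ≤ continuation, so V_0 = 0.5605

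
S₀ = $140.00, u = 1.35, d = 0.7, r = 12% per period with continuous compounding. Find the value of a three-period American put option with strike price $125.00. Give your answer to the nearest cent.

$9.94

Risk-neutral probability p = (e^0.12 − 0.7)/(1.35 − 0.7) = 0.4275/0.6500 = 0.6577
Terminal stock prices: S_uuu = 344.5, S_uud = 178.6, S_udd = 92.61, S_ddd = 48.02
Terminal payoffs (K − S): max(-219.5, 0) = 0, max(-53.61, 0) = 0, max(32.39, 0) = 32.39, max(76.98, 0) = 76.98
Node uu (S = 255.2): continuation = e^(−0.12)·[0.6577·0.0000 + 0.3423·0.0000] = 0.0000; exercise value = 0.0000 ≤ continuation, so V_uu = 0.0000
Node ud (S = 132.3): continuation = e^(−0.12)·[0.6577·0.0000 + 0.3423·32.3900] = 9.8337; exercise value = 0.0000 ≤ continuation, so V_ud = 9.8337
Node dd (S = 68.6): continuation = e^(−0.12)·[0.6577·32.3900 + 0.3423·76.9800] = 42.2651; exercise value = 56.4000 > continuation, so V_dd = 56.4000 (exercise)
Node u (S = 189): continuation = e^(−0.12)·[0.6577·0.0000 + 0.3423·9.8337] = 2.9856; exercise value = 0.0000 ≤ continuation, so V_u = 2.9856
Node d (S = 98): continuation = e^(−0.12)·[0.6577·9.8337 + 0.3423·56.4000] = 22.8594; exercise value = 27.0000 > continuation, so V_d = 27.0000 (exercise)
Node 0 (S = 140): continuation = e^(−0.12)·[0.6577·2.9856 + 0.3423·27.0000] = 9.9388; exercise value = 0.0000 ≤ continuation, so V_0 = 9.9388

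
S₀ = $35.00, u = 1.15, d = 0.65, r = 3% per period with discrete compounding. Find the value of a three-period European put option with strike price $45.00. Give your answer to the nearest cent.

$9.49

Risk-neutral probability p = (1 + 0.03 − 0.65)/(1.15 − 0.65) = 0.3800/0.5000 = 0.7600
Terminal stock prices: S_uuu = 53.23, S_uud = 30.09, S_udd = 17.01, S_ddd = 9.612
Terminal payoffs (K − S): max(-8.231, 0) = 0, max(14.91, 0) = 14.91, max(27.99, 0) = 27.99, max(35.39, 0) = 35.39
Node uu (S = 46.29): V_uu = 1/1.03·[0.7600·0.0000 + 0.2400·14.9131] = 3.4749
Node ud (S = 26.16): V_ud = 1/1.03·[0.7600·14.9131 + 0.2400·27.9944] = 17.5268
Node dd (S = 14.79): V_dd = 1/1.03·[0.7600·27.9944 + 0.2400·35.3881] = 28.9018
Node u (S = 40.25): V_u = 1/1.03·[0.7600·3.4749 + 0.2400·17.5268] = 6.6479
Node d (S = 22.75): V_d = 1/1.03·[0.7600·17.5268 + 0.2400·28.9018] = 19.6668
Node 0 (S = 35): V_0 = 1/1.03·[0.7600·6.6479 + 0.2400·19.6668] = 9.4878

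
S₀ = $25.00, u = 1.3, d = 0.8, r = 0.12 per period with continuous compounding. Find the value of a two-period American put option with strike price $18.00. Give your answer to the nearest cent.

$0.19

Risk-neutral probability p = (e^0.12 − 0.8)/(1.3 − 0.8) = 0.3275/0.5000 = 0.6550
Terminal stock prices: S_uu = 42.25, S_ud = 26, S_dd = 16
Terminal payoffs (K − S): max(-24.25, 0) = 0, max(-8, 0) = 0, max(2, 0) = 2
Node u (S = 32.5): continuation = e^(−0.12)·[0.6550·0.0000 + 0.3450·0.0000] = 0.0000; exercise value = 0.0000 ≤ continuation, so V_u = 0.0000
Node d (S = 20): continuation = e^(−0.12)·[0.6550·0.0000 + 0.3450·2.0000] = 0.6120; exercise value = 0.0000 ≤ continuation, so V_d = 0.6120
Node 0 (S = 25): continuation = e^(−0.12)·[0.6550·0.0000 + 0.3450·0.6120] = 0.1873; exercise value = 0.0000 ≤ continuation, so V_0 = 0.1873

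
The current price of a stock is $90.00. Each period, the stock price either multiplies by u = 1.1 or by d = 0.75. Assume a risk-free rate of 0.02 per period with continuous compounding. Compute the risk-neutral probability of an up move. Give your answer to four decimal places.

p = 0.7720

Risk-neutral probability p = (e^0.02 − 0.75)/(1.1 − 0.75) = 0.2702/0.3500 = 0.7720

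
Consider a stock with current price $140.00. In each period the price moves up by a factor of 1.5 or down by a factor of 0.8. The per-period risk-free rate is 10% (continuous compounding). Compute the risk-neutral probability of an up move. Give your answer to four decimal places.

Risk-neutral probability p = (e^0.1 − 0.8)/(1.5 − 0.8) = 0.3052/0.7000 = 0.4360

p = 0.4360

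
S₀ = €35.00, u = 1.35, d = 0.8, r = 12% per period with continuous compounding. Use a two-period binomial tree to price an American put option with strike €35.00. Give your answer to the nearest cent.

Risk-neutral probability p = (e^0.12 − 0.8)/(1.35 − 0.8) = 0.3275/0.5500 = 0.5954
Terminal stock prices: S_uu = 63.79, S_ud = 37.8, S_dd = 22.4
Terminal payoffs (K − S): max(-28.79, 0) = 0, max(-2.8, 0) = 0, max(12.6, 0) = 12.6
Node u (S = 47.25): continuation = e^(−0.12)·[0.5954·0.0000 + 0.4046·0.0000] = 0.0000; exercise value = 0.0000 ≤ continuation, so V_u = 0.0000
Node d (S = 28): continuation = e^(−0.12)·[0.5954·0.0000 + 0.4046·12.6000] = 4.5209; exercise value = 7.0000 > continuation, so V_d = 7.0000 (exercise)
Node 0 (S = 35): continuation = e^(−0.12)·[0.5954·0.0000 + 0.4046·7.0000] = 2.5116; exercise value = 0.0000 ≤ continuation, so V_0 = 2.5116

€2.51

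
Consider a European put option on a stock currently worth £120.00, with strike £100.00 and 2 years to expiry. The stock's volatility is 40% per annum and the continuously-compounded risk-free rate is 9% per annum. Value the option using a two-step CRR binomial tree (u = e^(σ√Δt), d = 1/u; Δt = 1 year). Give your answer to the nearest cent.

CRR parameters: u = e^(σ√Δt) = e^(0.4·√1) = 1.4918, d = 1/u = 0.6703
Per-period rate: rΔt = 0.09·1 = 0.09, so R = e^0.09 = 1.0942
Risk-neutral probability p = (e^0.09 − 0.6703)/(1.4918 − 0.6703) = 0.4239/0.8215 = 0.5159
Terminal stock prices: S_uu = 267.1, S_ud = 120, S_dd = 53.92
Terminal payoffs (K − S): max(-167.1, 0) = 0, max(-20, 0) = 0, max(46.08, 0) = 46.08
Node u (S = 179): V_u = e^(−0.09)·[0.5159·0.0000 + 0.4841·0.0000] = 0.0000
Node d (S = 80.44): V_d = e^(−0.09)·[0.5159·0.0000 + 0.4841·46.0805] = 20.3855
Node 0 (S = 120): V_0 = e^(−0.09)·[0.5159·0.0000 + 0.4841·20.3855] = 9.0184

£9.02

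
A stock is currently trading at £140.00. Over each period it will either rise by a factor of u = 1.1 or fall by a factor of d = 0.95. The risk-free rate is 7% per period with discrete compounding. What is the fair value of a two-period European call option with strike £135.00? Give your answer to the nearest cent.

Risk-neutral probability p = (1 + 0.07 − 0.95)/(1.1 − 0.95) = 0.1200/0.1500 = 0.8000
Terminal stock prices: S_uu = 169.4, S_ud = 146.3, S_dd = 126.3
Terminal payoffs (S − K): max(34.4, 0) = 34.4, max(11.3, 0) = 11.3, max(-8.65, 0) = 0
Node u (S = 154): V_u = 1/1.07·[0.8000·34.4000 + 0.2000·11.3000] = 27.8318
Node d (S = 133): V_d = 1/1.07·[0.8000·11.3000 + 0.2000·0.0000] = 8.4486
Node 0 (S = 140): V_0 = 1/1.07·[0.8000·27.8318 + 0.2000·8.4486] = 22.3880

£22.39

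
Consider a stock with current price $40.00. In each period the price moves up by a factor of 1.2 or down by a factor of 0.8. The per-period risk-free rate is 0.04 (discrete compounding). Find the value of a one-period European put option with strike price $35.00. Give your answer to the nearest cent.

Risk-neutral probability p = (1 + 0.04 − 0.8)/(1.2 − 0.8) = 0.2400/0.4000 = 0.6000
Terminal stock prices: S_u = 48, S_d = 32
Terminal payoffs (K − S): max(-13, 0) = 0, max(3, 0) = 3
Node 0 (S = 40): V_0 = 1/1.04·[0.6000·0.0000 + 0.4000·3.0000] = 1.1538

$1.15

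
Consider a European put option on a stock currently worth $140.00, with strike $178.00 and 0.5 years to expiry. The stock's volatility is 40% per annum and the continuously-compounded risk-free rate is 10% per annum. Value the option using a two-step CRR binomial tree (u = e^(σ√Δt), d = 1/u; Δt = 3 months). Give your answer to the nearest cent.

$37.04

CRR parameters: u = e^(σ√Δt) = e^(0.4·√0.25) = 1.2214, d = 1/u = 0.8187
Per-period rate: rΔt = 0.1·0.25 = 0.025, so R = e^0.025 = 1.0253
Risk-neutral probability p = (e^0.025 − 0.8187)/(1.2214 − 0.8187) = 0.2066/0.4027 = 0.5130
Terminal stock prices: S_uu = 208.9, S_ud = 140, S_dd = 93.84
Terminal payoffs (K − S): max(-30.86, 0) = 0, max(38, 0) = 38, max(84.16, 0) = 84.16
Node u (S = 171): V_u = e^(−0.025)·[0.5130·0.0000 + 0.4870·38.0000] = 18.0478
Node d (S = 114.6): V_d = e^(−0.025)·[0.5130·38.0000 + 0.4870·84.1552] = 58.9829
Node 0 (S = 140): V_0 = e^(−0.025)·[0.5130·18.0478 + 0.4870·58.9829] = 37.0440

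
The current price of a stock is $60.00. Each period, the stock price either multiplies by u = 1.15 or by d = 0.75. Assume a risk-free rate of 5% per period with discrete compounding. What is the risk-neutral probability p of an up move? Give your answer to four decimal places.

Risk-neutral probability p = (1 + 0.05 − 0.75)/(1.15 − 0.75) = 0.3000/0.4000 = 0.7500

p = 0.7500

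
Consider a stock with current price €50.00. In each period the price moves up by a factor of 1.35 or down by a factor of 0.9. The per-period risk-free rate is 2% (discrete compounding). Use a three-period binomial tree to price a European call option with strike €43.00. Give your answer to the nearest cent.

€11.91

Risk-neutral probability p = (1 + 0.02 − 0.9)/(1.35 − 0.9) = 0.1200/0.4500 = 0.2667
Terminal stock prices: S_uuu = 123, S_uud = 82.01, S_udd = 54.68, S_ddd = 36.45
Terminal payoffs (S − K): max(80.02, 0) = 80.02, max(39.01, 0) = 39.01, max(11.68, 0) = 11.68, max(-6.55, 0) = 0
Node uu (S = 91.13): V_uu = 1/1.02·[0.2667·80.0188 + 0.7333·39.0125] = 48.9681
Node ud (S = 60.75): V_ud = 1/1.02·[0.2667·39.0125 + 0.7333·11.6750] = 18.5931
Node dd (S = 40.5): V_dd = 1/1.02·[0.2667·11.6750 + 0.7333·0.0000] = 3.0523
Node u (S = 67.5): V_u = 1/1.02·[0.2667·48.9681 + 0.7333·18.5931] = 26.1697
Node d (S = 45): V_d = 1/1.02·[0.2667·18.5931 + 0.7333·3.0523] = 7.0554
Node 0 (S = 50): V_0 = 1/1.02·[0.2667·26.1697 + 0.7333·7.0554] = 11.9143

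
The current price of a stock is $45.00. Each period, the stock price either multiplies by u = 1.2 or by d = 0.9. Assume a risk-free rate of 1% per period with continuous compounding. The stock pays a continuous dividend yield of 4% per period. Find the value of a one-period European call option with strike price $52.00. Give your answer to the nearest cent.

Per-period risk-free factor R = e^0.01 = 1.0101; dividend-adjusted growth = e^(0.01−0.04) = 0.9704.
Risk-neutral probability p = (0.9704 − 0.9)/(1.2 − 0.9) = 0.0704/0.3000 = 0.2348
Terminal stock prices: S_u = 54, S_d = 40.5
Terminal payoffs (S − K): max(2, 0) = 2, max(-11.5, 0) = 0
Node 0 (S = 45): V_0 = e^(−0.01)·[0.2348·2.0000 + 0.7652·0.0000] = 0.4650

$0.46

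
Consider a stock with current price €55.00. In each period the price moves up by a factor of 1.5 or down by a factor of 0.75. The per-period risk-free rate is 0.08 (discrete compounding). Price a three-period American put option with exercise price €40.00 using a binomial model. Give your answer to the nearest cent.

Risk-neutral probability p = (1 + 0.08 − 0.75)/(1.5 − 0.75) = 0.3300/0.7500 = 0.4400
Terminal stock prices: S_uuu = 185.6, S_uud = 92.81, S_udd = 46.41, S_ddd = 23.2
Terminal payoffs (K − S): max(-145.6, 0) = 0, max(-52.81, 0) = 0, max(-6.406, 0) = 0, max(16.8, 0) = 16.8
Node uu (S = 123.8): continuation = 1/1.08·[0.4400·0.0000 + 0.5600·0.0000] = 0.0000; exercise value = 0.0000 ≤ continuation, so V_uu = 0.0000
Node ud (S = 61.88): continuation = 1/1.08·[0.4400·0.0000 + 0.5600·0.0000] = 0.0000; exercise value = 0.0000 ≤ continuation, so V_ud = 0.0000
Node dd (S = 30.94): continuation = 1/1.08·[0.4400·0.0000 + 0.5600·16.7969] = 8.7095; exercise value = 9.0625 > continuation, so V_dd = 9.0625 (exercise)
Node u (S = 82.5): continuation = 1/1.08·[0.4400·0.0000 + 0.5600·0.0000] = 0.0000; exercise value = 0.0000 ≤ continuation, so V_u = 0.0000
Node d (S = 41.25): continuation = 1/1.08·[0.4400·0.0000 + 0.5600·9.0625] = 4.6991; exercise value = 0.0000 ≤ continuation, so V_d = 4.6991
Node 0 (S = 55): continuation = 1/1.08·[0.4400·0.0000 + 0.5600·4.6991] = 2.4366; exercise value = 0.0000 ≤ continuation, so V_0 = 2.4366

€2.44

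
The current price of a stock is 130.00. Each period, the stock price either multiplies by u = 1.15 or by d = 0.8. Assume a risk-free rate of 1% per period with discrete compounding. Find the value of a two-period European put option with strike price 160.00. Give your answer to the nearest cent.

31.06

Risk-neutral probability p = (1 + 0.01 − 0.8)/(1.15 − 0.8) = 0.2100/0.3500 = 0.6000
Terminal stock prices: S_uu = 171.9, S_ud = 119.6, S_dd = 83.2
Terminal payoffs (K − S): max(-11.92, 0) = 0, max(40.4, 0) = 40.4, max(76.8, 0) = 76.8
Node u (S = 149.5): V_u = 1/1.01·[0.6000·0.0000 + 0.4000·40.4000] = 16.0000
Node d (S = 104): V_d = 1/1.01·[0.6000·40.4000 + 0.4000·76.8000] = 54.4158
Node 0 (S = 130): V_0 = 1/1.01·[0.6000·16.0000 + 0.4000·54.4158] = 31.0558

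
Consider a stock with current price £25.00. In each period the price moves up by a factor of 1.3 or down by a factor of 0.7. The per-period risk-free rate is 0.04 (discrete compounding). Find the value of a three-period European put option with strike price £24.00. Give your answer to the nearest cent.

£3.41

Risk-neutral probability p = (1 + 0.04 − 0.7)/(1.3 − 0.7) = 0.3400/0.6000 = 0.5667
Terminal stock prices: S_uuu = 54.93, S_uud = 29.58, S_udd = 15.92, S_ddd = 8.575
Terminal payoffs (K − S): max(-30.93, 0) = 0, max(-5.575, 0) = 0, max(8.075, 0) = 8.075, max(15.43, 0) = 15.43
Node uu (S = 42.25): V_uu = 1/1.04·[0.5667·0.0000 + 0.4333·0.0000] = 0.0000
Node ud (S = 22.75): V_ud = 1/1.04·[0.5667·0.0000 + 0.4333·8.0750] = 3.3646
Node dd (S = 12.25): V_dd = 1/1.04·[0.5667·8.0750 + 0.4333·15.4250] = 10.8269
Node u (S = 32.5): V_u = 1/1.04·[0.5667·0.0000 + 0.4333·3.3646] = 1.4019
Node d (S = 17.5): V_d = 1/1.04·[0.5667·3.3646 + 0.4333·10.8269] = 6.3445
Node 0 (S = 25): V_0 = 1/1.04·[0.5667·1.4019 + 0.4333·6.3445] = 3.4074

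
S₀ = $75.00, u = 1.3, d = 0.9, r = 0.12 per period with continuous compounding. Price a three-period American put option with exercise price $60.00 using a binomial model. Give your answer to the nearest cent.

$0.30

Risk-neutral probability p = (e^0.12 − 0.9)/(1.3 − 0.9) = 0.2275/0.4000 = 0.5687
Terminal stock prices: S_uuu = 164.8, S_uud = 114.1, S_udd = 78.98, S_ddd = 54.68
Terminal payoffs (K − S): max(-104.8, 0) = 0, max(-54.08, 0) = 0, max(-18.98, 0) = 0, max(5.325, 0) = 5.325
Node uu (S = 126.8): continuation = e^(−0.12)·[0.5687·0.0000 + 0.4313·0.0000] = 0.0000; exercise value = 0.0000 ≤ continuation, so V_uu = 0.0000
Node ud (S = 87.75): continuation = e^(−0.12)·[0.5687·0.0000 + 0.4313·0.0000] = 0.0000; exercise value = 0.0000 ≤ continuation, so V_ud = 0.0000
Node dd (S = 60.75): continuation = e^(−0.12)·[0.5687·0.0000 + 0.4313·5.3250] = 2.0368; exercise value = 0.0000 ≤ continuation, so V_dd = 2.0368
Node u (S = 97.5): continuation = e^(−0.12)·[0.5687·0.0000 + 0.4313·0.0000] = 0.0000; exercise value = 0.0000 ≤ continuation, so V_u = 0.0000
Node d (S = 67.5): continuation = e^(−0.12)·[0.5687·0.0000 + 0.4313·2.0368] = 0.7790; exercise value = 0.0000 ≤ continuation, so V_d = 0.7790
Node 0 (S = 75): continuation = e^(−0.12)·[0.5687·0.0000 + 0.4313·0.7790] = 0.2980; exercise value = 0.0000 ≤ continuation, so V_0 = 0.2980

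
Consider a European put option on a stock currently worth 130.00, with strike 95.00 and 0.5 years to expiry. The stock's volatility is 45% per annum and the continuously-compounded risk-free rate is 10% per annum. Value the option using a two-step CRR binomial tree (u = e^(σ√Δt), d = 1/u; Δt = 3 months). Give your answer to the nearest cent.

CRR parameters: u = e^(σ√Δt) = e^(0.45·√0.25) = 1.2523, d = 1/u = 0.7985
Per-period rate: rΔt = 0.1·0.25 = 0.025, so R = e^0.025 = 1.0253
Risk-neutral probability p = (e^0.025 − 0.7985)/(1.2523 − 0.7985) = 0.2268/0.4538 = 0.4998
Terminal stock prices: S_uu = 203.9, S_ud = 130, S_dd = 82.89
Terminal payoffs (K − S): max(-108.9, 0) = 0, max(-35, 0) = 0, max(12.11, 0) = 12.11
Node u (S = 162.8): V_u = e^(−0.025)·[0.4998·0.0000 + 0.5002·0.0000] = 0.0000
Node d (S = 103.8): V_d = e^(−0.025)·[0.4998·0.0000 + 0.5002·12.1083] = 5.9074
Node 0 (S = 130): V_0 = e^(−0.025)·[0.4998·0.0000 + 0.5002·5.9074] = 2.8821

2.88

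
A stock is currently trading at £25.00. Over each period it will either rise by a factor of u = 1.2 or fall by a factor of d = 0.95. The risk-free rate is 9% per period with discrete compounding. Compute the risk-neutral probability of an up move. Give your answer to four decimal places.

p = 0.5600

Risk-neutral probability p = (1 + 0.09 − 0.95)/(1.2 − 0.95) = 0.1400/0.2500 = 0.5600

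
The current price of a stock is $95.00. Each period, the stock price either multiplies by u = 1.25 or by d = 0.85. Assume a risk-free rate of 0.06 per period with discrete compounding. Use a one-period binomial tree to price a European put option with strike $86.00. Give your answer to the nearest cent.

Risk-neutral probability p = (1 + 0.06 − 0.85)/(1.25 − 0.85) = 0.2100/0.4000 = 0.5250
Terminal stock prices: S_u = 118.8, S_d = 80.75
Terminal payoffs (K − S): max(-32.75, 0) = 0, max(5.25, 0) = 5.25
Node 0 (S = 95): V_0 = 1/1.06·[0.5250·0.0000 + 0.4750·5.2500] = 2.3526

$2.35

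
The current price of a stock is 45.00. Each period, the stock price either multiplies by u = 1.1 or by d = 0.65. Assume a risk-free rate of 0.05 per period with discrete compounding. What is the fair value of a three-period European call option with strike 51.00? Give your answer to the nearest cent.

5.40

Risk-neutral probability p = (1 + 0.05 − 0.65)/(1.1 − 0.65) = 0.4000/0.4500 = 0.8889
Terminal stock prices: S_uuu = 59.9, S_uud = 35.39, S_udd = 20.91, S_ddd = 12.36
Terminal payoffs (S − K): max(8.895, 0) = 8.895, max(-15.61, 0) = 0, max(-30.09, 0) = 0, max(-38.64, 0) = 0
Node uu (S = 54.45): V_uu = 1/1.05·[0.8889·8.8950 + 0.1111·0.0000] = 7.5302
Node ud (S = 32.18): V_ud = 1/1.05·[0.8889·0.0000 + 0.1111·0.0000] = 0.0000
Node dd (S = 19.01): V_dd = 1/1.05·[0.8889·0.0000 + 0.1111·0.0000] = 0.0000
Node u (S = 49.5): V_u = 1/1.05·[0.8889·7.5302 + 0.1111·0.0000] = 6.3747
Node d (S = 29.25): V_d = 1/1.05·[0.8889·0.0000 + 0.1111·0.0000] = 0.0000
Node 0 (S = 45): V_0 = 1/1.05·[0.8889·6.3747 + 0.1111·0.0000] = 5.3966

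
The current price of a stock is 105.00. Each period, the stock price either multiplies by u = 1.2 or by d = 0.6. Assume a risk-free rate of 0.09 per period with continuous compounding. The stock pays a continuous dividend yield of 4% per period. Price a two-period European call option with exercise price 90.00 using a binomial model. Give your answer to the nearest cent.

28.92

Per-period risk-free factor R = e^0.09 = 1.0942; dividend-adjusted growth = e^(0.09−0.04) = 1.0513.
Risk-neutral probability p = (1.0513 − 0.6)/(1.2 − 0.6) = 0.4513/0.6000 = 0.7521
Terminal stock prices: S_uu = 151.2, S_ud = 75.6, S_dd = 37.8
Terminal payoffs (S − K): max(61.2, 0) = 61.2, max(-14.4, 0) = 0, max(-52.2, 0) = 0
Node u (S = 126): V_u = e^(−0.09)·[0.7521·61.2000 + 0.2479·0.0000] = 42.0679
Node d (S = 63): V_d = e^(−0.09)·[0.7521·0.0000 + 0.2479·0.0000] = 0.0000
Node 0 (S = 105): V_0 = e^(−0.09)·[0.7521·42.0679 + 0.2479·0.0000] = 28.9168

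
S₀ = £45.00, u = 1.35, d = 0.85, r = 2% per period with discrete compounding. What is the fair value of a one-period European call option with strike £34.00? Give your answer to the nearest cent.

£11.67

Risk-neutral probability p = (1 + 0.02 − 0.85)/(1.35 − 0.85) = 0.1700/0.5000 = 0.3400
Terminal stock prices: S_u = 60.75, S_d = 38.25
Terminal payoffs (S − K): max(26.75, 0) = 26.75, max(4.25, 0) = 4.25
Node 0 (S = 45): V_0 = 1/1.02·[0.3400·26.7500 + 0.6600·4.2500] = 11.6667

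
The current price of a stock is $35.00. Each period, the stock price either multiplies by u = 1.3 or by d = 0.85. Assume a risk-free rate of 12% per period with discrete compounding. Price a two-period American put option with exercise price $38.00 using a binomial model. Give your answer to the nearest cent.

$3.00

Risk-neutral probability p = (1 + 0.12 − 0.85)/(1.3 − 0.85) = 0.2700/0.4500 = 0.6000
Terminal stock prices: S_uu = 59.15, S_ud = 38.67, S_dd = 25.29
Terminal payoffs (K − S): max(-21.15, 0) = 0, max(-0.675, 0) = 0, max(12.71, 0) = 12.71
Node u (S = 45.5): continuation = 1/1.12·[0.6000·0.0000 + 0.4000·0.0000] = 0.0000; exercise value = 0.0000 ≤ continuation, so V_u = 0.0000
Node d (S = 29.75): continuation = 1/1.12·[0.6000·0.0000 + 0.4000·12.7125] = 4.5402; exercise value = 8.2500 > continuation, so V_d = 8.2500 (exercise)
Node 0 (S = 35): continuation = 1/1.12·[0.6000·0.0000 + 0.4000·8.2500] = 2.9464; exercise value = 3.0000 > continuation, so V_0 = 3.0000 (exercise)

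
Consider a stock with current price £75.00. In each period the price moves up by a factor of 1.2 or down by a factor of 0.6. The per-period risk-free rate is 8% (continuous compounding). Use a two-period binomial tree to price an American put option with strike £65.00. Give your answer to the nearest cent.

Risk-neutral probability p = (e^0.08 − 0.6)/(1.2 − 0.6) = 0.4833/0.6000 = 0.8055
Terminal stock prices: S_uu = 108, S_ud = 54, S_dd = 27
Terminal payoffs (K − S): max(-43, 0) = 0, max(11, 0) = 11, max(38, 0) = 38
Node u (S = 90): continuation = e^(−0.08)·[0.8055·0.0000 + 0.1945·11.0000] = 1.9752; exercise value = 0.0000 ≤ continuation, so V_u = 1.9752
Node d (S = 45): continuation = e^(−0.08)·[0.8055·11.0000 + 0.1945·38.0000] = 15.0026; exercise value = 20.0000 > continuation, so V_d = 20.0000 (exercise)
Node 0 (S = 75): continuation = e^(−0.08)·[0.8055·1.9752 + 0.1945·20.0000] = 5.0600; exercise value = 0.0000 ≤ continuation, so V_0 = 5.0600

£5.06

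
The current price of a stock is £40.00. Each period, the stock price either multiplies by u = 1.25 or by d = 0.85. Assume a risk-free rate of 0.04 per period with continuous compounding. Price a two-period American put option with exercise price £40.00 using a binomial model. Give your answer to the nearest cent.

Risk-neutral probability p = (e^0.04 − 0.85)/(1.25 − 0.85) = 0.1908/0.4000 = 0.4770
Terminal stock prices: S_uu = 62.5, S_ud = 42.5, S_dd = 28.9
Terminal payoffs (K − S): max(-22.5, 0) = 0, max(-2.5, 0) = 0, max(11.1, 0) = 11.1
Node u (S = 50): continuation = e^(−0.04)·[0.4770·0.0000 + 0.5230·0.0000] = 0.0000; exercise value = 0.0000 ≤ continuation, so V_u = 0.0000
Node d (S = 34): continuation = e^(−0.04)·[0.4770·0.0000 + 0.5230·11.1000] = 5.5774; exercise value = 6.0000 > continuation, so V_d = 6.0000 (exercise)
Node 0 (S = 40): continuation = e^(−0.04)·[0.4770·0.0000 + 0.5230·6.0000] = 3.0148; exercise value = 0.0000 ≤ continuation, so V_0 = 3.0148

£3.01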